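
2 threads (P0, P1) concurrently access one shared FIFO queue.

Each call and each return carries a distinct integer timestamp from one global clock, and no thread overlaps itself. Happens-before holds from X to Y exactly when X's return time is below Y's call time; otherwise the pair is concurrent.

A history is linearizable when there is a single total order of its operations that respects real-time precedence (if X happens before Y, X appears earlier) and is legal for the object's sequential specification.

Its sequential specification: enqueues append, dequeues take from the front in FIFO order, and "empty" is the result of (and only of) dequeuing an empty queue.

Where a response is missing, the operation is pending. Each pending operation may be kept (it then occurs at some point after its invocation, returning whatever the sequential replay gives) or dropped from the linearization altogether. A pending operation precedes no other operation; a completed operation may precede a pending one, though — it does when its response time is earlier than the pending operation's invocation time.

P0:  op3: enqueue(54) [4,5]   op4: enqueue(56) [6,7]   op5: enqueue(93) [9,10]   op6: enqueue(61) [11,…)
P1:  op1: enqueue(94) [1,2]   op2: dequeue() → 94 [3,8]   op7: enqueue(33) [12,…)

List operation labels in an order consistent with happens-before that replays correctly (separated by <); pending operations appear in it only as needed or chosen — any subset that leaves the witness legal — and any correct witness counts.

1. op1 enqueue(94), leaving queue <94>
2. op2 dequeue() → 94, leaving queue <>
3. op3 enqueue(54), leaving queue <54>
4. op4 enqueue(56), leaving queue <54,56>
5. op5 enqueue(93), leaving queue <54,56,93>

op1 < op2 < op3 < op4 < op5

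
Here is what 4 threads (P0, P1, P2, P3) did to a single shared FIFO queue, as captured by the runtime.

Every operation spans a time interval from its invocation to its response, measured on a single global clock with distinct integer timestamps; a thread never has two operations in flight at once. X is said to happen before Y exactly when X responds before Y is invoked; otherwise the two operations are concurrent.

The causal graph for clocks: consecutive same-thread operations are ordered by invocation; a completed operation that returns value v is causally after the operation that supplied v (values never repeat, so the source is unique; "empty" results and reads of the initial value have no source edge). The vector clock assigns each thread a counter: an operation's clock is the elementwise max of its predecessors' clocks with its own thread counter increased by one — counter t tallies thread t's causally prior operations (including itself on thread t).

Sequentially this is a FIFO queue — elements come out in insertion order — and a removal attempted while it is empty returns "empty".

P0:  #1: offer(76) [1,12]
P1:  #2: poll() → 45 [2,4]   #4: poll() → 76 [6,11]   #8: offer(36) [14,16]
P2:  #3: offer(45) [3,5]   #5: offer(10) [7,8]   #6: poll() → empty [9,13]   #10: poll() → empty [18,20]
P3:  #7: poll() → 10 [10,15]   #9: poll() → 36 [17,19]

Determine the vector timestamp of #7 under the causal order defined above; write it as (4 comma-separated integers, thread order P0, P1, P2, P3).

(0, 0, 2, 1)

invoked at 3, #3 has no predecessors; its own P2 bump gives (0, 0, 1, 0)
invoked at 1, #1 has no predecessors; its own P0 bump gives (1, 0, 0, 0)
#5 (invocation 7): componentwise max over VC(#3)=(0, 0, 1, 0), +1 at P2, giving (0, 0, 2, 0)
#2 (invocation 2): componentwise max over VC(#3)=(0, 0, 1, 0), +1 at P1, giving (0, 1, 1, 0)
#7 (invocation 10): componentwise max over VC(#5)=(0, 0, 2, 0), +1 at P3, giving (0, 0, 2, 1)
#6 (invocation 9): componentwise max over VC(#5)=(0, 0, 2, 0), +1 at P2, giving (0, 0, 3, 0)
#10 (invocation 18): componentwise max over VC(#6)=(0, 0, 3, 0), +1 at P2, giving (0, 0, 4, 0)
#4 (invocation 6): componentwise max over VC(#1)=(1, 0, 0, 0), VC(#2)=(0, 1, 1, 0), +1 at P1, giving (1, 2, 1, 0)
#8 (invocation 14): componentwise max over VC(#4)=(1, 2, 1, 0), +1 at P1, giving (1, 3, 1, 0)
#9 (invocation 17): componentwise max over VC(#7)=(0, 0, 2, 1), VC(#8)=(1, 3, 1, 0), +1 at P3, giving (1, 3, 2, 2)
target: VC(#7) = (0, 0, 2, 1)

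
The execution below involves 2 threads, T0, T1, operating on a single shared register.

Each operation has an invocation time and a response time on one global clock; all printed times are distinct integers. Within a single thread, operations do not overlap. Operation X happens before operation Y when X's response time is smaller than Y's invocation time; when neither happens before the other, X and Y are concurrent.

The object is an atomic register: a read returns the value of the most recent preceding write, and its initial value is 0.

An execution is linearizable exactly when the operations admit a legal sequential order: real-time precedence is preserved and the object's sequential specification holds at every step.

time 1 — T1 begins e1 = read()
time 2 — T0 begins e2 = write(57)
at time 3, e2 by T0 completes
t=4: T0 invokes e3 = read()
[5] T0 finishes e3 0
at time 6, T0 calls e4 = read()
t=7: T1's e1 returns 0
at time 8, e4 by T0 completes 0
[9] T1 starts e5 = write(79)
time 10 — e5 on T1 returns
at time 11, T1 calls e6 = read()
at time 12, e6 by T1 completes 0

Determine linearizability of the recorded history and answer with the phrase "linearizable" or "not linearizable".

not linearizable

the violation lands at event 5, e3's response at time 5: events 1..4 linearize, events 1..5 do not
the completed operations (2 total) allow one real-time order; the register replay rejects it
include/drop combinations of the 1 pending operation (e1) were all tried; none helps
sample order e2, e3 (pending dropped) stalls at step 2 — e3 read() → 0 has no legal effect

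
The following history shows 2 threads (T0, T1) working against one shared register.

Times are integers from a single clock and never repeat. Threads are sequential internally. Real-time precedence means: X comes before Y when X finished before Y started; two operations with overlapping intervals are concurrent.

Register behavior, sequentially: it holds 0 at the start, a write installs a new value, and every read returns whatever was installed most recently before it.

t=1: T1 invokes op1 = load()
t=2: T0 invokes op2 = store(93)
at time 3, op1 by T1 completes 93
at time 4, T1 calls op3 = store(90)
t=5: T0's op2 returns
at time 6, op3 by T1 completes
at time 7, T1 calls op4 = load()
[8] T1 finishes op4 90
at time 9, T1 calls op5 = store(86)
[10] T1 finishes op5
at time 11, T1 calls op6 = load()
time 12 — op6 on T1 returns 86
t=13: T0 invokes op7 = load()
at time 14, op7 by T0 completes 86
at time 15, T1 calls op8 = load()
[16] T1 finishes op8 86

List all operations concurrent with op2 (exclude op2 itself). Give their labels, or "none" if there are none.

overlap test against op2 [2,5]: concurrent iff the interval meets 2..5
op1 [1,3]: concurrent
op3 [4,6]: concurrent
op4 [7,8]: after
op5 [9,10]: after
op6 [11,12]: after
op7 [13,14]: after
op8 [15,16]: after

op1, op3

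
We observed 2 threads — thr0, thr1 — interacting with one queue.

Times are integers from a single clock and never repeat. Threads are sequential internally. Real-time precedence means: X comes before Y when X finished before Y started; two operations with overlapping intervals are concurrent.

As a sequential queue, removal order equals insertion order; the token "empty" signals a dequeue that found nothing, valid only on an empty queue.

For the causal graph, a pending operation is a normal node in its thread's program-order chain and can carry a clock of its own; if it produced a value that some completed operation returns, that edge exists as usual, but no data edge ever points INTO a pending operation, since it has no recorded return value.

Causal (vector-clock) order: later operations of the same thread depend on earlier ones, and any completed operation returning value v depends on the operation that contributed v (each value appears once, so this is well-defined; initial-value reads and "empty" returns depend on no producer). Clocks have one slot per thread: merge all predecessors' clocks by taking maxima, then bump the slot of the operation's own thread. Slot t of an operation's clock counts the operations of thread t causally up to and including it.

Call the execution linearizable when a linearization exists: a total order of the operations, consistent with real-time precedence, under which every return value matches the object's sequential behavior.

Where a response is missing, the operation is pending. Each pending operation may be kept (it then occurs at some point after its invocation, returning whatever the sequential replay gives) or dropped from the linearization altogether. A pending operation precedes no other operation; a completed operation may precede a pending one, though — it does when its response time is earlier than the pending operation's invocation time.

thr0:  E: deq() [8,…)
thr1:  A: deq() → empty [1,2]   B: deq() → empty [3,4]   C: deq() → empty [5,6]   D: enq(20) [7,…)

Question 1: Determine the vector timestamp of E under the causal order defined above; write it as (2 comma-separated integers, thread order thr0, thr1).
A, invoked 1, has no incoming edges; only thr1's bump applies → (0, 1)
E, invoked 8, has no incoming edges; only thr0's bump applies → (1, 0)
VC(B, invoked at 3): max of VC(A)=(0, 1), then +1 on thread thr1 → (0, 2)
VC(C, invoked at 5): max of VC(B)=(0, 2), then +1 on thread thr1 → (0, 3)
VC(D, invoked at 7): max of VC(C)=(0, 3), then +1 on thread thr1 → (0, 4)
target: VC(E) = (1, 0)

(1, 0)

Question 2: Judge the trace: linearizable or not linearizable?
one valid linearization: A, B, C
step 1: A deq() → empty — queue <>
step 2: B deq() → empty — queue <>
step 3: C deq() → empty — queue <>

linearizable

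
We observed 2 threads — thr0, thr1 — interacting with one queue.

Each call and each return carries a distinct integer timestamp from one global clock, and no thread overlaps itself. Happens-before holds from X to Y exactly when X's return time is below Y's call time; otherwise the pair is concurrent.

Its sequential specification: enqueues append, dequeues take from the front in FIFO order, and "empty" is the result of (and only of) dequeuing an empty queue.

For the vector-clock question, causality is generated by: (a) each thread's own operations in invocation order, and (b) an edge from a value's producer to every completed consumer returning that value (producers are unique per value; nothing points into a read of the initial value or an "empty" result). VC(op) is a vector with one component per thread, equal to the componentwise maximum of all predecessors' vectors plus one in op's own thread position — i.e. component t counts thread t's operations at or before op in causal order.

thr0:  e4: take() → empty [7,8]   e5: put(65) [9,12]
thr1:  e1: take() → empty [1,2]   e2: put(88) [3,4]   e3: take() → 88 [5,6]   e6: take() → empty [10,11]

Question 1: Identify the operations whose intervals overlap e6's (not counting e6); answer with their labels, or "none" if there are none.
Answer: e5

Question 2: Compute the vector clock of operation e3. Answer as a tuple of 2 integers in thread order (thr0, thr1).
Answer: (0, 3)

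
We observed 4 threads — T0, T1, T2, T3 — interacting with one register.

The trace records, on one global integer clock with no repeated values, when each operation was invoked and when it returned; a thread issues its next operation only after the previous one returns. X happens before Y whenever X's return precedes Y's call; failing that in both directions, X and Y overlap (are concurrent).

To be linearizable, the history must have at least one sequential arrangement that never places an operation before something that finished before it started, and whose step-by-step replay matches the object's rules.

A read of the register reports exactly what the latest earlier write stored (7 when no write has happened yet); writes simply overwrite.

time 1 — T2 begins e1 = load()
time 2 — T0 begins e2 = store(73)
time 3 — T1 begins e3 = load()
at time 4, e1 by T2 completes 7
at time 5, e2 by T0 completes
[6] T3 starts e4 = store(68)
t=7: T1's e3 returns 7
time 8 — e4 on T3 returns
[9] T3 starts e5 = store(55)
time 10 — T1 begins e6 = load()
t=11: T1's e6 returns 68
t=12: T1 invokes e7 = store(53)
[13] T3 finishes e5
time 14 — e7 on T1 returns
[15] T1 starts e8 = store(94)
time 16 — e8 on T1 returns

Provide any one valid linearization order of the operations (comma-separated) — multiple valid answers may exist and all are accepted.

e1, e3, e2, e4, e6, e5, e7, e8

after step 1 (e1 load() → 7): value 7
after step 2 (e3 load() → 7): value 7
after step 3 (e2 store(73)): value 73
after step 4 (e4 store(68)): value 68
after step 5 (e6 load() → 68): value 68
after step 6 (e5 store(55)): value 55
after step 7 (e7 store(53)): value 53
after step 8 (e8 store(94)): value 94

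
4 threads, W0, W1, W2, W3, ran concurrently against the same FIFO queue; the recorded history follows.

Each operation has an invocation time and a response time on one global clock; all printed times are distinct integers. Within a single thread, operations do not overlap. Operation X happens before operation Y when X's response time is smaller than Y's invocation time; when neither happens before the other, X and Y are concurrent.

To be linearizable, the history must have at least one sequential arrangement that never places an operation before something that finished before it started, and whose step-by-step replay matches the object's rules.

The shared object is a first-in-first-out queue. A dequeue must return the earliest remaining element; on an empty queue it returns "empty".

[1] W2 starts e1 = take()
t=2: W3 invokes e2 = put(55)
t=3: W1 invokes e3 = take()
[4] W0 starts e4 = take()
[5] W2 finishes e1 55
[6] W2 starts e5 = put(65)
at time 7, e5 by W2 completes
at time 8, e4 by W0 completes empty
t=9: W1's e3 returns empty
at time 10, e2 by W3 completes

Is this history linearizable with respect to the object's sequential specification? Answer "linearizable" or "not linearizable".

linearizable

a witness: e2, e1, e3, e4, e5
1. e2 put(55), leaving queue <55>
2. e1 take() → 55, leaving queue <>
3. e3 take() → empty, leaving queue <>
4. e4 take() → empty, leaving queue <>
5. e5 put(65), leaving queue <65>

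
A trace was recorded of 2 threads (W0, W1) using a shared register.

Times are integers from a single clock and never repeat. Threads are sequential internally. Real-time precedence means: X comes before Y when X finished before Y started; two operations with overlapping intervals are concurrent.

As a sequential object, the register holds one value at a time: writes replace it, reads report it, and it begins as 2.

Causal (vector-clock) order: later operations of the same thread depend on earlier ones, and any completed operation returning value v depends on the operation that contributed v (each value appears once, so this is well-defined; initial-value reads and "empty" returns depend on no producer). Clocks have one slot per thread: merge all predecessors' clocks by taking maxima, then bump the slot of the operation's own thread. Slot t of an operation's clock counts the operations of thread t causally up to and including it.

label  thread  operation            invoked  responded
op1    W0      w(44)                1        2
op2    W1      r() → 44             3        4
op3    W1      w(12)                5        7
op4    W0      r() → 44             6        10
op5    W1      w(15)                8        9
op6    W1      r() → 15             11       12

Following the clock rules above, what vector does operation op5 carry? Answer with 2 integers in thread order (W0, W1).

(1, 3)

op1 (invocation 1): nothing precedes it; W0's component alone gives (1, 0)
op2, invoked 3, takes VC(op1)=(1, 0) under max, adds 1 for W1 → (1, 1)
op4, invoked 6, takes VC(op1)=(1, 0) under max, adds 1 for W0 → (2, 0)
op3, invoked 5, takes VC(op2)=(1, 1) under max, adds 1 for W1 → (1, 2)
op5, invoked 8, takes VC(op3)=(1, 2) under max, adds 1 for W1 → (1, 3)
op6, invoked 11, takes VC(op5)=(1, 3) under max, adds 1 for W1 → (1, 4)
target: VC(op5) = (1, 3)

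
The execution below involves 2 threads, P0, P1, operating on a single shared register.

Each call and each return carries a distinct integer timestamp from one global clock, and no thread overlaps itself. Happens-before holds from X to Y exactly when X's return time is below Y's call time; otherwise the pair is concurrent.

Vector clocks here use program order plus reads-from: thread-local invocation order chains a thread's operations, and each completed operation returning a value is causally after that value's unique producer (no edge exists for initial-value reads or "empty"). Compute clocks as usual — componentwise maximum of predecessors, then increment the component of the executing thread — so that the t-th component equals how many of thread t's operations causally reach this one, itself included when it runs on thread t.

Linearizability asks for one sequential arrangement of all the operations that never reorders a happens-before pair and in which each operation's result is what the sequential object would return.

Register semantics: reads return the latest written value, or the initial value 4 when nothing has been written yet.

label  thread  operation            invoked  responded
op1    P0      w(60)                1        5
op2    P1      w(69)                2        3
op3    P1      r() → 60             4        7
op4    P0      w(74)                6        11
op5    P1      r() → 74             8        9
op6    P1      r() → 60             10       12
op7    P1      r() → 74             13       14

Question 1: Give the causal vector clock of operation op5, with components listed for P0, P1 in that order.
(2, 3)

root op op2, invoked 2: fresh clock plus P1's own tick → (0, 1)
root op op1, invoked 1: fresh clock plus P0's own tick → (1, 0)
VC(op4, invoked at 6): max of VC(op1)=(1, 0), then +1 on thread P0 → (2, 0)
VC(op3, invoked at 4): max of VC(op1)=(1, 0), VC(op2)=(0, 1), then +1 on thread P1 → (1, 2)
VC(op5, invoked at 8): max of VC(op3)=(1, 2), VC(op4)=(2, 0), then +1 on thread P1 → (2, 3)
VC(op6, invoked at 10): max of VC(op1)=(1, 0), VC(op5)=(2, 3), then +1 on thread P1 → (2, 4)
VC(op7, invoked at 13): max of VC(op4)=(2, 0), VC(op6)=(2, 4), then +1 on thread P1 → (2, 5)
target: VC(op5) = (2, 3)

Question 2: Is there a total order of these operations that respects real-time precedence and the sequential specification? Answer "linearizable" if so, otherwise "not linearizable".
not linearizable

the violation lands at event 12, op6's response at time 12: events 1..11 linearize, events 1..12 do not
the 6 completed operations admit 11 real-time orders; each fails the register replay
take op1, op2, op3, op4, op5, op6: step 3 already fails, because op3 r() → 60 cannot occur there
take op1, op2, op3, op5, op4, op6: step 3 already fails, because op3 r() → 60 cannot occur there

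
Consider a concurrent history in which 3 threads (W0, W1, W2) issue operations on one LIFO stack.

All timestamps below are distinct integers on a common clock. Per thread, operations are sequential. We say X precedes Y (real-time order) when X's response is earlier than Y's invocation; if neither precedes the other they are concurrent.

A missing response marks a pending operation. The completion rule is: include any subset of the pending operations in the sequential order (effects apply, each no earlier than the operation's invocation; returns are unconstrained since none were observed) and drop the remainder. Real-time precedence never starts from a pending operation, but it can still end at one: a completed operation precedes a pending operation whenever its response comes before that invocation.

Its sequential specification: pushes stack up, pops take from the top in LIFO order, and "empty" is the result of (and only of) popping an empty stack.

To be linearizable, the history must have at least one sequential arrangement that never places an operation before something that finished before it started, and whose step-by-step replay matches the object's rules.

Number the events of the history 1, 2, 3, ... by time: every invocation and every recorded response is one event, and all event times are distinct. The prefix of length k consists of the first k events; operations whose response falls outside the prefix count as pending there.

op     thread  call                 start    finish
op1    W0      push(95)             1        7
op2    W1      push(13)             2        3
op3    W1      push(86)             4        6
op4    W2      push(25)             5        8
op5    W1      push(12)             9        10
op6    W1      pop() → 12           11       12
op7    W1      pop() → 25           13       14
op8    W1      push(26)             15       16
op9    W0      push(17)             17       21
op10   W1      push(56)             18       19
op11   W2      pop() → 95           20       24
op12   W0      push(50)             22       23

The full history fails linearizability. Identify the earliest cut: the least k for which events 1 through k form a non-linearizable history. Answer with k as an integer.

events 1..23 are linearizable, e.g. via op1, op2, op3, op4, op5, op6, op7, op8, op9, op10, op11, op12:
after step 1 (op1 push(95)): stack <95>
after step 2 (op2 push(13)): stack <95,13>
after step 3 (op3 push(86)): stack <95,13,86>
after step 4 (op4 push(25)): stack <95,13,86,25>
after step 5 (op5 push(12)): stack <95,13,86,25,12>
after step 6 (op6 pop() → 12): stack <95,13,86,25>
after step 7 (op7 pop() → 25): stack <95,13,86>
after step 8 (op8 push(26)): stack <95,13,86,26>
after step 9 (op9 push(17)): stack <95,13,86,26,17>
after step 10 (op10 push(56)): stack <95,13,86,26,17,56>
after step 11 (op11 pop() (pending, included)): stack <95,13,86,26,17>
after step 12 (op12 push(50)): stack <95,13,86,26,17,50>
event 24 — op11's response, time 24 — after it, nothing linearizes
sample order op1, op2, op3, op4, op5, op6, op7, op8, op9, op10, op11, op12 stalls at step 11 — op11 pop() → 95 has no legal effect
sample order op1, op2, op3, op4, op5, op6, op7, op8, op9, op10, op12, op11 stalls at step 12 — op11 pop() → 95 has no legal effect

24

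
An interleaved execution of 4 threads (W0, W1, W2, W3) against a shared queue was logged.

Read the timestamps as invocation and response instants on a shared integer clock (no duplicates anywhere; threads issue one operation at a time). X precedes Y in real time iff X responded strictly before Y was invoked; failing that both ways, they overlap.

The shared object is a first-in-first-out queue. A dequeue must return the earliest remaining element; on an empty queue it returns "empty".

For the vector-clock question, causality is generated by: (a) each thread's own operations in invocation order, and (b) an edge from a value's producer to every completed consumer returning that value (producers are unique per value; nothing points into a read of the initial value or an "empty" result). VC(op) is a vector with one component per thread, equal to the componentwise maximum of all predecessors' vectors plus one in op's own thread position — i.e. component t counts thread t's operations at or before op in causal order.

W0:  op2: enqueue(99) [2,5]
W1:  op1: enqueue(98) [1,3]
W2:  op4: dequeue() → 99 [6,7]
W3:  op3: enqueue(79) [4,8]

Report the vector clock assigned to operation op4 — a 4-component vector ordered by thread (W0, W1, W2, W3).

(1, 0, 1, 0)

op3, invoked 4, has no incoming edges; only W3's bump applies → (0, 0, 0, 1)
op1, invoked 1, has no incoming edges; only W1's bump applies → (0, 1, 0, 0)
op2, invoked 2, has no incoming edges; only W0's bump applies → (1, 0, 0, 0)
invoked at 6, op4 merges VC(op2)=(1, 0, 0, 0) and bumps W2's slot → (1, 0, 1, 0)
target: VC(op4) = (1, 0, 1, 0)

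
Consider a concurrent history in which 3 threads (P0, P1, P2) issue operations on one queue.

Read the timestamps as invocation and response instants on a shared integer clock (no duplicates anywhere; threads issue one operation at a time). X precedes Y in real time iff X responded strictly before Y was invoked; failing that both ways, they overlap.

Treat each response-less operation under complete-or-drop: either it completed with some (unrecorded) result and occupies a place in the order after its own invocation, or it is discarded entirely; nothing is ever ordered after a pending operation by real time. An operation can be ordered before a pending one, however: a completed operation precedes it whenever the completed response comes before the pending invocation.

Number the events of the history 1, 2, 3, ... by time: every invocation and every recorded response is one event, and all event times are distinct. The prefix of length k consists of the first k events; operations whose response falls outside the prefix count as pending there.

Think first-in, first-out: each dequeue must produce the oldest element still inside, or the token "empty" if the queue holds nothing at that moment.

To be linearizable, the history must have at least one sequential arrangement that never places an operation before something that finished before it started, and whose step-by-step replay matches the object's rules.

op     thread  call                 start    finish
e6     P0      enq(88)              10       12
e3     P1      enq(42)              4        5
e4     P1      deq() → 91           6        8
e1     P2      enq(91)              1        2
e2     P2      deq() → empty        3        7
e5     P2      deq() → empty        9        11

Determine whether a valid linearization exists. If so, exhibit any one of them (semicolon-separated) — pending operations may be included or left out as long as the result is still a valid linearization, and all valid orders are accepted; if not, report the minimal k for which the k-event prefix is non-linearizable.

already the first 7 events (up to e2's response at time 7) admit no linearization; the first 6 still do
every one of the 2 real-time-consistent orders over 3 completed queue ops fails the sequential spec
include/drop combinations of the 1 pending operation (e4) were all tried; none helps
for example e1, e2, e3 (pending dropped) fails at step 2: e2 deq() → empty is not legal there
for example e1, e3, e2 (pending dropped) fails at step 3: e2 deq() → empty is not legal there

not linearizable — minimal violating prefix: 7 events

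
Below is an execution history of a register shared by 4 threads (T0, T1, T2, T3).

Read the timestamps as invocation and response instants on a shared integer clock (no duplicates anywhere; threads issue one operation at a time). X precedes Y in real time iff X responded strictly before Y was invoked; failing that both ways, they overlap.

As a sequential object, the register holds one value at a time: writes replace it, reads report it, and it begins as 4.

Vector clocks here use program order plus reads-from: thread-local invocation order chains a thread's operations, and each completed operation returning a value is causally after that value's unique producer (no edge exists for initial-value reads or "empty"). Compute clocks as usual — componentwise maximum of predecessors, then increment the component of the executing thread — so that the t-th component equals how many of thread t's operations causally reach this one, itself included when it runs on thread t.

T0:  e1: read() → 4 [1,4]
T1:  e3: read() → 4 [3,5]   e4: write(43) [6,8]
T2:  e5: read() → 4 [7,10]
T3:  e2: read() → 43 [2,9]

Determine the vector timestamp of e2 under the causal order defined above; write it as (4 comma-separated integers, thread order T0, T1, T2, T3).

(0, 2, 0, 1)

e5 (invocation 7): nothing precedes it; T2's component alone gives (0, 0, 1, 0)
e3 (invocation 3): nothing precedes it; T1's component alone gives (0, 1, 0, 0)
e1 (invocation 1): nothing precedes it; T0's component alone gives (1, 0, 0, 0)
e4, invoked 6, takes VC(e3)=(0, 1, 0, 0) under max, adds 1 for T1 → (0, 2, 0, 0)
e2, invoked 2, takes VC(e4)=(0, 2, 0, 0) under max, adds 1 for T3 → (0, 2, 0, 1)
target: VC(e2) = (0, 2, 0, 1)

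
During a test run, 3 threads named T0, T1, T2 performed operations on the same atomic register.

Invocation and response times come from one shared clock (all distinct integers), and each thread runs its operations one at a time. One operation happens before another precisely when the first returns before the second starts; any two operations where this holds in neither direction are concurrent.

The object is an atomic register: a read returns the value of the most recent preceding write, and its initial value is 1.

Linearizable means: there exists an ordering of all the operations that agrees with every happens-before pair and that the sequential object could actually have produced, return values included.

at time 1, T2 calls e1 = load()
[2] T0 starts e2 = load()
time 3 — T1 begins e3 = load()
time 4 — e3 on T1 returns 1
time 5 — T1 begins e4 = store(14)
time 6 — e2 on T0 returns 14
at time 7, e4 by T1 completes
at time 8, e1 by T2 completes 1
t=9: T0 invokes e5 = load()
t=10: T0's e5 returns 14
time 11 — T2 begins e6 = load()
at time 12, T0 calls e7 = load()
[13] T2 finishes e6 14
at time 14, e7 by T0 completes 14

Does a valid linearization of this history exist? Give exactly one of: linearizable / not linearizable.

linearizable

a witness: e1, e3, e4, e2, e5, e6, e7
step 1: e1 load() → 1 — value 1
step 2: e3 load() → 1 — value 1
step 3: e4 store(14) — value 14
step 4: e2 load() → 14 — value 14
step 5: e5 load() → 14 — value 14
step 6: e6 load() → 14 — value 14
step 7: e7 load() → 14 — value 14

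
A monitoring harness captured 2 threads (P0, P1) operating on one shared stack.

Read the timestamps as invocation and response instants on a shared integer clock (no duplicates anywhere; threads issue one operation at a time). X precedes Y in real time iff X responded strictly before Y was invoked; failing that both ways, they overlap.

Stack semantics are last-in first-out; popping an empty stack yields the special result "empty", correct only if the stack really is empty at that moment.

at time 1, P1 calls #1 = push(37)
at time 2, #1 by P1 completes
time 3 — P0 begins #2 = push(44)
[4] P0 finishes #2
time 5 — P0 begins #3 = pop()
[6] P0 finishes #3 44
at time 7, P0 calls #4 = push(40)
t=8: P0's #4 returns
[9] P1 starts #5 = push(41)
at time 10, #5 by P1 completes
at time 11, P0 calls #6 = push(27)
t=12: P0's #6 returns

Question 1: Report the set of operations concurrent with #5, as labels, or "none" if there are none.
none

#5 spans [9,10]; an op avoiding the whole window 9..10 is ordered, any other is concurrent
#1 [1,2]: before
#2 [3,4]: before
#3 [5,6]: before
#4 [7,8]: before
#6 [11,12]: after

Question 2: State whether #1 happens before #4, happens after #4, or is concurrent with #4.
before

#1 spans [1,2], #4 spans [7,8]
resp(#1)=2 < inv(#4)=7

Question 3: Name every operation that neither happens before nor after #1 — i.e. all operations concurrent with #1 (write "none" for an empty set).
none

overlap test against #1 [1,2]: concurrent iff the interval meets 1..2
#2 [3,4]: after
#3 [5,6]: after
#4 [7,8]: after
#5 [9,10]: after
#6 [11,12]: after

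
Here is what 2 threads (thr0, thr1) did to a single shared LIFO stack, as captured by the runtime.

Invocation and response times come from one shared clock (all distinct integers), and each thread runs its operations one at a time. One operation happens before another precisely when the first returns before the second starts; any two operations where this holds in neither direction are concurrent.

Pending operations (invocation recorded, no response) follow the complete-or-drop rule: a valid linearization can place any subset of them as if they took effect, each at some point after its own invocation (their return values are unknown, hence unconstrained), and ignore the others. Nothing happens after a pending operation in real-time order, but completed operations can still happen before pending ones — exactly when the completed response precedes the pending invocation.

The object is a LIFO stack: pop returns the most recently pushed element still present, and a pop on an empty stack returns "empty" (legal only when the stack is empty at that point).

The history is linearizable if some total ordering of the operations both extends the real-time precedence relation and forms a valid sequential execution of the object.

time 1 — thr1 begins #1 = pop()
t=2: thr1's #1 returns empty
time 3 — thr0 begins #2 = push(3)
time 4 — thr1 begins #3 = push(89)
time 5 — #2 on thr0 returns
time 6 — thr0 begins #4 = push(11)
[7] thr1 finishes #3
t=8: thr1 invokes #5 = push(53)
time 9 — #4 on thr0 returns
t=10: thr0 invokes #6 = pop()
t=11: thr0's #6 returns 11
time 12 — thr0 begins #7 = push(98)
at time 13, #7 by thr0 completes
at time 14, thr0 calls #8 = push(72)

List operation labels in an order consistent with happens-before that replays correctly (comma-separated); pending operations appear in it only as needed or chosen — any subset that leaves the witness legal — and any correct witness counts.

#1, #2, #3, #4, #6, #5, #7

after step 1 (#1 pop() → empty): stack <>
after step 2 (#2 push(3)): stack <3>
after step 3 (#3 push(89)): stack <3,89>
after step 4 (#4 push(11)): stack <3,89,11>
after step 5 (#6 pop() → 11): stack <3,89>
after step 6 (#5 push(53) (pending, included)): stack <3,89,53>
after step 7 (#7 push(98)): stack <3,89,53,98>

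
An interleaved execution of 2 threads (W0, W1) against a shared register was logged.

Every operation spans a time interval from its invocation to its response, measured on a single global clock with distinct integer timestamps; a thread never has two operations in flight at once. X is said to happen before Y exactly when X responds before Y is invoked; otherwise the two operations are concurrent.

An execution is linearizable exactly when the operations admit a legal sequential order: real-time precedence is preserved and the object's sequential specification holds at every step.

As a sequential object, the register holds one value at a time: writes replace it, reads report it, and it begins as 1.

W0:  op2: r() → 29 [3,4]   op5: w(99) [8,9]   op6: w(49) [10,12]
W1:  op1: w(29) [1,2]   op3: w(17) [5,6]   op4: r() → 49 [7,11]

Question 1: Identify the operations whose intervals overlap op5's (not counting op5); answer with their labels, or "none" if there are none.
op4

op5 runs from 8 to 9; window-overlapping ops are concurrent
op1 [1,2]: before
op2 [3,4]: before
op3 [5,6]: before
op4 [7,11]: concurrent
op6 [10,12]: after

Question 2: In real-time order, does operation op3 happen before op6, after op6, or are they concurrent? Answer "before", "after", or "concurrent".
before

op3 spans [5,6], op6 spans [10,12]
resp(op3)=6 < inv(op6)=10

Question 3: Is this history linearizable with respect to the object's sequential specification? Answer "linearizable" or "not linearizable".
linearizable

one valid linearization: op1, op2, op3, op5, op6, op4
step 1: op1 w(29) — value 29
step 2: op2 r() → 29 — value 29
step 3: op3 w(17) — value 17
step 4: op5 w(99) — value 99
step 5: op6 w(49) — value 49
step 6: op4 r() → 49 — value 49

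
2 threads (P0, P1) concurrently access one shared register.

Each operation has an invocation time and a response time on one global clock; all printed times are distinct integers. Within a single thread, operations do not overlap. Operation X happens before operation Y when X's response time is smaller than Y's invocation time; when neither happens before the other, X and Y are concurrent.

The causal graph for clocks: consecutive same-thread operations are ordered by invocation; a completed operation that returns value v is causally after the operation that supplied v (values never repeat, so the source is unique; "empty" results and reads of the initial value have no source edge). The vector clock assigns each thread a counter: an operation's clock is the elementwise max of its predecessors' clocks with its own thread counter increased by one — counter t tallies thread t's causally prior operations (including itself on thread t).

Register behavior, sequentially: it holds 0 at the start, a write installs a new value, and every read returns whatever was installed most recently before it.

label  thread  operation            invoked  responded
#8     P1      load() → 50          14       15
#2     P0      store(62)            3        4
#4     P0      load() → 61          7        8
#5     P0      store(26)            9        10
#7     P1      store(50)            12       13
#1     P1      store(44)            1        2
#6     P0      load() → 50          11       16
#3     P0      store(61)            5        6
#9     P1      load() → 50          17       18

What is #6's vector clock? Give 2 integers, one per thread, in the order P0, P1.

(5, 2)

invoked at 1, #1 has no predecessors; its own P1 bump gives (0, 1)
invoked at 3, #2 has no predecessors; its own P0 bump gives (1, 0)
from VC(#1)=(0, 1), #7 (invoked 12) maxes components and bumps P1 → (0, 2)
from VC(#2)=(1, 0), #3 (invoked 5) maxes components and bumps P0 → (2, 0)
from VC(#7)=(0, 2), #8 (invoked 14) maxes components and bumps P1 → (0, 3)
from VC(#3)=(2, 0), #4 (invoked 7) maxes components and bumps P0 → (3, 0)
from VC(#7)=(0, 2), VC(#8)=(0, 3), #9 (invoked 17) maxes components and bumps P1 → (0, 4)
from VC(#4)=(3, 0), #5 (invoked 9) maxes components and bumps P0 → (4, 0)
from VC(#5)=(4, 0), VC(#7)=(0, 2), #6 (invoked 11) maxes components and bumps P0 → (5, 2)
target: VC(#6) = (5, 2)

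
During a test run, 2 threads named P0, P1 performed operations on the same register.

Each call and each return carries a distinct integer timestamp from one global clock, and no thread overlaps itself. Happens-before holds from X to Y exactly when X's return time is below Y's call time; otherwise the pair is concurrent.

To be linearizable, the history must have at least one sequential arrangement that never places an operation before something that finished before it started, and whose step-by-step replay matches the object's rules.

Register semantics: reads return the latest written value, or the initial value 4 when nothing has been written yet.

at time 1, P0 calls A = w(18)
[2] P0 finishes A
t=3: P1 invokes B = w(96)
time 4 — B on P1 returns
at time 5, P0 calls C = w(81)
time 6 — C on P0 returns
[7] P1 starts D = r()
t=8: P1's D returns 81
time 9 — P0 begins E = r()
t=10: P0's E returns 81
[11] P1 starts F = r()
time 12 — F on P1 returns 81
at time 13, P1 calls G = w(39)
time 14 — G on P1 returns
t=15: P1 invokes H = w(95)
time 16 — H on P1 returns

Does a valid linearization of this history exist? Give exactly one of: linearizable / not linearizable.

witness order: A, B, C, D, E, F, G, H
step 1: A w(18) — value 18
step 2: B w(96) — value 96
step 3: C w(81) — value 81
step 4: D r() → 81 — value 81
step 5: E r() → 81 — value 81
step 6: F r() → 81 — value 81
step 7: G w(39) — value 39
step 8: H w(95) — value 95

linearizable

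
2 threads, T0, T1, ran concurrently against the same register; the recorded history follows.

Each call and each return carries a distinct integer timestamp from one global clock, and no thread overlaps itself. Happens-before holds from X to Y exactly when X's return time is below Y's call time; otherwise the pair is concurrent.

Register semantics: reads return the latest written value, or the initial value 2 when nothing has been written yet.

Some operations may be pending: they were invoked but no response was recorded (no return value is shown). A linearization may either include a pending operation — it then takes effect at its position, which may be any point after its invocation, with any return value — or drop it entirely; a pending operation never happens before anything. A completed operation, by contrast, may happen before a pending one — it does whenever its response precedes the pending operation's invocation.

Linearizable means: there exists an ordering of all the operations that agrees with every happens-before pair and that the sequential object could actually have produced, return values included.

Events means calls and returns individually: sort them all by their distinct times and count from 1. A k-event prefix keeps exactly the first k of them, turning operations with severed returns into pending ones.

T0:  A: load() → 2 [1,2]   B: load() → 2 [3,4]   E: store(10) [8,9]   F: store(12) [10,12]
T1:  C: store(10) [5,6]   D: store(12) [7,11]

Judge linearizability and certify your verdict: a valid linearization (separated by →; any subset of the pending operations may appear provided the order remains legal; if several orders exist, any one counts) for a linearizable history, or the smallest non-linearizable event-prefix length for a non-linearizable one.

after step 1 (A load() → 2): value 2
after step 2 (B load() → 2): value 2
after step 3 (C store(10)): value 10
after step 4 (D store(12)): value 12
after step 5 (E store(10)): value 10
after step 6 (F store(12)): value 12

linearizable — witness: A → B → C → D → E → F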